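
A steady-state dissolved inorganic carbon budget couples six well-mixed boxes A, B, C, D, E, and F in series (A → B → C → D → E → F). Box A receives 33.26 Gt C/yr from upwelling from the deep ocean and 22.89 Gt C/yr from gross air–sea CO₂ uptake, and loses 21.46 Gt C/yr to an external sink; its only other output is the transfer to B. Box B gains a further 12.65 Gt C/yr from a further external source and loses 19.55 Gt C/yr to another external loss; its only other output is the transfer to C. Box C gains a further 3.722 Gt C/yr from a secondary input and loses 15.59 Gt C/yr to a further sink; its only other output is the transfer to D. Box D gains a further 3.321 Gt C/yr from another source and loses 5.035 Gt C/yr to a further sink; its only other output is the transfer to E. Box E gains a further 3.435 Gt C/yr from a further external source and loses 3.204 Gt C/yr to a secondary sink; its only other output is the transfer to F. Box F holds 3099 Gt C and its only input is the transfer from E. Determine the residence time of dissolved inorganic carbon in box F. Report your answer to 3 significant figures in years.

Box A: F(A→B) = (33.26 + 22.89) − 21.46 = 34.690 Gt C/yr.
Box B: F(B→C) = (34.690 + 12.65) − 19.55 = 27.790 Gt C/yr.
Box C: F(C→D) = (27.790 + 3.722) − 15.59 = 15.922 Gt C/yr.
Box D: F(D→E) = (15.922 + 3.321) − 5.035 = 14.208 Gt C/yr.
Box E: F(E→F) = (14.208 + 3.435) − 3.204 = 14.439 Gt C/yr.
Box F throughput = its input = 14.439 Gt C/yr; τ = 3099 / 14.439 = 214.6 yr.

215 yr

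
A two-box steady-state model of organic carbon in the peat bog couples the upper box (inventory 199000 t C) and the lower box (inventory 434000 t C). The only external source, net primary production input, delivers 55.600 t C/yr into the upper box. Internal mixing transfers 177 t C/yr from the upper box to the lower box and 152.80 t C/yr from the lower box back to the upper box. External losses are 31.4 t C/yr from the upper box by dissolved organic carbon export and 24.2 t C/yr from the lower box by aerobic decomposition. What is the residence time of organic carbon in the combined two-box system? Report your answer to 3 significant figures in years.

Residence time in the combined system uses the total inventory and the total *external* removal — internal exchanges between the two boxes cancel.
M_total = 199000 + 434000 = 633000 t C.
ΣF_external_out = 31.4 + 24.2 = 55.600 t C/yr.
τ = M_total / ΣF_ext = 633000 / 55.600 = 11380 yr.

11400 yr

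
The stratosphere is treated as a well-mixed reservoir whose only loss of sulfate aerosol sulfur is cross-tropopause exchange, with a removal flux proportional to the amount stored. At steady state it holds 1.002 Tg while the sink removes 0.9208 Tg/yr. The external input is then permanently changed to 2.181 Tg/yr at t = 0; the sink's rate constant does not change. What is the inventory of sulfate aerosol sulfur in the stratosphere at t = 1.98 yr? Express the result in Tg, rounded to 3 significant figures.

2.15 Tg

τ = M₀/F₀ = 1.002/0.9208 = 1.088 yr; rate constant k = 1/τ.
New steady state M_∞ = F₁/k = F₁·τ = 2.181 × 1.088 = 2.3733 Tg.
M(t) = M_∞ + (M₀ − M_∞)·e^(−t/τ); t/τ = 1.98/1.088 = 1.820, so e^(−t/τ) = 0.1621.
M(t) = 2.3733 − 1.371 × 0.1621 = 2.1510 Tg.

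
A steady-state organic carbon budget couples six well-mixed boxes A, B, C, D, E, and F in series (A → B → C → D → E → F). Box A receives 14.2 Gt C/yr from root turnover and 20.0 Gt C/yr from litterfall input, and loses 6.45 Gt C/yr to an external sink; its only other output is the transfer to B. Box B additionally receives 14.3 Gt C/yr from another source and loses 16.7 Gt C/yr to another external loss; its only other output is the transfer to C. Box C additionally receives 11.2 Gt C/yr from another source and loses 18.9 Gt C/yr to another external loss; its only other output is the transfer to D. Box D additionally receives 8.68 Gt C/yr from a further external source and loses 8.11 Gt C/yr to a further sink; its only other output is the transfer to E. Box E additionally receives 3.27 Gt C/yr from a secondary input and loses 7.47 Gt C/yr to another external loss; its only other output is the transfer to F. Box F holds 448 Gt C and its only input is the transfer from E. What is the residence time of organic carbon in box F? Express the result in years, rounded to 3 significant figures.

Box A: F(A→B) = (14.2 + 20.0) − 6.45 = 27.750 Gt C/yr.
Box B: F(B→C) = (27.750 + 14.3) − 16.7 = 25.350 Gt C/yr.
Box C: F(C→D) = (25.350 + 11.2) − 18.9 = 17.650 Gt C/yr.
Box D: F(D→E) = (17.650 + 8.68) − 8.11 = 18.220 Gt C/yr.
Box E: F(E→F) = (18.220 + 3.27) − 7.47 = 14.020 Gt C/yr.
Box F throughput = its input = 14.020 Gt C/yr; τ = 448 / 14.020 = 31.95 yr.

32.0 yr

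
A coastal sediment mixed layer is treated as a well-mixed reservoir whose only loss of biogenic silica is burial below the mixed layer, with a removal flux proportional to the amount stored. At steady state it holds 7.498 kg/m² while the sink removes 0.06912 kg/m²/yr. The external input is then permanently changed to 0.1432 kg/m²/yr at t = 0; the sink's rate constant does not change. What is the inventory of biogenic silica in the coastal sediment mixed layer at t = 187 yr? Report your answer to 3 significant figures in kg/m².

The sink rate constant is k = F₀/M₀ = 0.06912/7.498 = 0.009218 yr⁻¹.
Solving dM/dt = F₁ − kM with M(0) = M₀ gives M(t) = F₁/k + (M₀ − F₁/k)·e^(−kt).
F₁/k = 0.1432/0.009218 = 15.534 kg/m²; kt = 0.009218 × 187 = 1.724, e^(−kt) = 0.1784.
M(187) = 15.534 + (7.498 − 15.534) × 0.1784 = 15.534 − 1.433 = 14.101 kg/m².

14.1 kg/m²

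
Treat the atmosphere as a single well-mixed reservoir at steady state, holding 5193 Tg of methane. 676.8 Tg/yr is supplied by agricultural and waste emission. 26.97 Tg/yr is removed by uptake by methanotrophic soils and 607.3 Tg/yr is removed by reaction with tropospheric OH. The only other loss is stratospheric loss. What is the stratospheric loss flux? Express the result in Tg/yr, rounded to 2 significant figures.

At steady state ΣF_in = ΣF_out.
ΣF_in = 676.80 Tg/yr.
Stratospheric loss flux = ΣF_in − (26.97 + 607.3) = 676.80 − 634.3 = 42.53 Tg/yr.

43 Tg/yr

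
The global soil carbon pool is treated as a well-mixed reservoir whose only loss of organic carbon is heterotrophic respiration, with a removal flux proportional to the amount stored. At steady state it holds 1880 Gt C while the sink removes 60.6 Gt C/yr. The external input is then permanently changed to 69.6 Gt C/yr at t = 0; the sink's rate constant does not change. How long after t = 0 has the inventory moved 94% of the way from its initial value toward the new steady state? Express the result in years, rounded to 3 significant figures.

τ = M₀/F₀ = 1880/60.6 = 31.02 yr.
The remaining gap fraction is e^(−t/τ); 94% covered ⇒ e^(−t/τ) = 0.0600.
t = −τ ln(0.0600) = 31.02 × 2.813 = 87.28 yr.

87.3 yr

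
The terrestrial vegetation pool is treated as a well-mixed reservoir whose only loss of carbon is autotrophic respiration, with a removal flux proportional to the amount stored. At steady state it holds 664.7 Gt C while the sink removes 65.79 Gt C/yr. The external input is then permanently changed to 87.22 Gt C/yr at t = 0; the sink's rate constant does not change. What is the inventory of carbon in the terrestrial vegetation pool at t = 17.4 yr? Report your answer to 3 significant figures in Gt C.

843 Gt C

The sink rate constant is k = F₀/M₀ = 65.79/664.7 = 0.09898 yr⁻¹.
Solving dM/dt = F₁ − kM with M(0) = M₀ gives M(t) = F₁/k + (M₀ − F₁/k)·e^(−kt).
F₁/k = 87.22/0.09898 = 881.21 Gt C; kt = 0.09898 × 17.4 = 1.722, e^(−kt) = 0.1787.
M(17.4) = 881.21 + (664.7 − 881.21) × 0.1787 = 881.21 − 38.69 = 842.53 Gt C.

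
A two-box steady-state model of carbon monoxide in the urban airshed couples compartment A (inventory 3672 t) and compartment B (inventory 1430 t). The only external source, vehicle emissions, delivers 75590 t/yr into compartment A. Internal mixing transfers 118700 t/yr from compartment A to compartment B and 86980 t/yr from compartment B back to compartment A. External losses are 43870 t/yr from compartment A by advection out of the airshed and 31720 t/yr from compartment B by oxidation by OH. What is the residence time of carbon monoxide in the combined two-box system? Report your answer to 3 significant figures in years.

For the system as a whole, the A↔B exchange is internal and contributes nothing to the throughput; only the external sinks remove mass.
M_total = 3672 + 1430 = 5102.0 t.
ΣF_external_out = 43870 + 31720 = 75590 t/yr.
τ = M_total / ΣF_ext = 5102.0 / 75590 = 0.06750 yr.

0.0675 yr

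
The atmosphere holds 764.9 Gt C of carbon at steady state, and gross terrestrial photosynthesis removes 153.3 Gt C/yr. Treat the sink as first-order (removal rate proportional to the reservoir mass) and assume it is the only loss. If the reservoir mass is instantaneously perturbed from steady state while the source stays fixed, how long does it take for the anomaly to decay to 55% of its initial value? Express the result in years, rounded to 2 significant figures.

3.0 yr

For a linear reservoir the anomaly decays as exp(−t/τ) with τ = M/F = 764.9/153.3 = 4.990 yr.
exp(−t/τ) = 0.55 ⇒ t = −τ ln(0.55) = 4.990 × 0.5978 = 2.983 yr.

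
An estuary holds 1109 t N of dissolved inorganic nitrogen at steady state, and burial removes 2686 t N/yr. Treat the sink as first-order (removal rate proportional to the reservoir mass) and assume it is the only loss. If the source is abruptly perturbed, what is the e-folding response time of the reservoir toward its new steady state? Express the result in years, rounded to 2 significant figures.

For a linear reservoir the response time equals the residence time τ = M/F.
τ = 1109 / 2686 = 0.4129 yr.

0.41 yr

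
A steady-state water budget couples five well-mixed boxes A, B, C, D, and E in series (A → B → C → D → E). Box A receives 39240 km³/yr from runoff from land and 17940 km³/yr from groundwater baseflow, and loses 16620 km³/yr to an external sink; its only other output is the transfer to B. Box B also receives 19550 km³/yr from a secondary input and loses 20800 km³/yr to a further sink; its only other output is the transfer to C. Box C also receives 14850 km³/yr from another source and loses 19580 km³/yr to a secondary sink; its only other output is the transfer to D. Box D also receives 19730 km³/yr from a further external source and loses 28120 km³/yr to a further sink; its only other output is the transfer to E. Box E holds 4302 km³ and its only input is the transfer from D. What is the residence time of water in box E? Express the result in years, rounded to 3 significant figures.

0.164 yr

Box A: F(A→B) = (39240 + 17940) − 16620 = 40560 km³/yr.
Box B: F(B→C) = (40560 + 19550) − 20800 = 39310 km³/yr.
Box C: F(C→D) = (39310 + 14850) − 19580 = 34580 km³/yr.
Box D: F(D→E) = (34580 + 19730) − 28120 = 26190 km³/yr.
Box E throughput = its input = 26190 km³/yr; τ = 4302 / 26190 = 0.1643 yr.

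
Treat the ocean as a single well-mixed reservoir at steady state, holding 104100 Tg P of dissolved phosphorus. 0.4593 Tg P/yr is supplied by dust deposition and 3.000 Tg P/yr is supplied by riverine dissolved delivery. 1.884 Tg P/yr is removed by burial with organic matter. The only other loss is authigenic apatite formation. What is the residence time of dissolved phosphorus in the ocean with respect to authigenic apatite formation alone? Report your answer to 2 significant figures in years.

At steady state ΣF_in = ΣF_out.
ΣF_in = 0.4593 + 3.000 = 3.4593 Tg P/yr.
Authigenic apatite formation flux = ΣF_in − (1.884) = 3.4593 − 1.884 = 1.575 Tg P/yr.
τ = M / F = 104100 / 1.575 = 66080 yr.

66000 yr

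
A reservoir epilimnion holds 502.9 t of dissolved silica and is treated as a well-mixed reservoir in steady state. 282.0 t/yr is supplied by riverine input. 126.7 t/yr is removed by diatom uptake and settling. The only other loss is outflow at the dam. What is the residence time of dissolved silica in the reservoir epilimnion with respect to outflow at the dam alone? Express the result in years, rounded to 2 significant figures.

3.2 yr

At steady state ΣF_in = ΣF_out.
ΣF_in = 282.00 t/yr.
Outflow at the dam flux = ΣF_in − (126.7) = 282.00 − 126.7 = 155.3 t/yr.
τ = M / F = 502.9 / 155.3 = 3.238 yr.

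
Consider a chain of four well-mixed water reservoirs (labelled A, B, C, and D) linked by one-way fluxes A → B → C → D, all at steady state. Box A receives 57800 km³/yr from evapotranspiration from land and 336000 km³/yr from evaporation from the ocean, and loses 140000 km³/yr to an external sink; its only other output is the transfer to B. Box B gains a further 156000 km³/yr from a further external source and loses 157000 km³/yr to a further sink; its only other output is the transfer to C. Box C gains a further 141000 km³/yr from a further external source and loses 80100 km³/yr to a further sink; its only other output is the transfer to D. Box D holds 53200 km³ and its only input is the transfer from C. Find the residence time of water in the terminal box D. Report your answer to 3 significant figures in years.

0.170 yr

Box A: F(A→B) = (57800 + 336000) − 140000 = 253800 km³/yr.
Box B: F(B→C) = (253800 + 156000) − 157000 = 252800 km³/yr.
Box C: F(C→D) = (252800 + 141000) − 80100 = 313700 km³/yr.
Box D throughput = its input = 313700 km³/yr; τ = 53200 / 313700 = 0.1696 yr.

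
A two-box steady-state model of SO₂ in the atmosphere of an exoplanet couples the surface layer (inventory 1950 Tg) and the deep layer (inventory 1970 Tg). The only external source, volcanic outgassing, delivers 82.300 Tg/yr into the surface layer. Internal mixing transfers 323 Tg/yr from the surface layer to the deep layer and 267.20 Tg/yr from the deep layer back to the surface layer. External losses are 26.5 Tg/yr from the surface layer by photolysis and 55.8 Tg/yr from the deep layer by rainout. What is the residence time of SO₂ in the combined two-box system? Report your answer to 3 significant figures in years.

Residence time in the combined system uses the total inventory and the total *external* removal — internal exchanges between the two boxes cancel.
M_total = 1950 + 1970 = 3920.0 Tg.
ΣF_external_out = 26.5 + 55.8 = 82.300 Tg/yr.
τ = M_total / ΣF_ext = 3920.0 / 82.300 = 47.63 yr.

47.6 yr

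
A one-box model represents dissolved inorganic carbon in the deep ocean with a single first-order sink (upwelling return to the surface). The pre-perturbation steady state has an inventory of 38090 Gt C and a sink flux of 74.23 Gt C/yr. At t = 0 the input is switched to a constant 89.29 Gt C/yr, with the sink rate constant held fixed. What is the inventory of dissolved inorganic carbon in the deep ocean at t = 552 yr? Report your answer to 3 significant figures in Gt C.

43200 Gt C

τ = M₀/F₀ = 38090/74.23 = 513.1 yr; rate constant k = 1/τ.
New steady state M_∞ = F₁/k = F₁·τ = 89.29 × 513.1 = 45818 Gt C.
M(t) = M_∞ + (M₀ − M_∞)·e^(−t/τ); t/τ = 552/513.1 = 1.076, so e^(−t/τ) = 0.3410.
M(t) = 45818 − 7728 × 0.3410 = 43182 Gt C.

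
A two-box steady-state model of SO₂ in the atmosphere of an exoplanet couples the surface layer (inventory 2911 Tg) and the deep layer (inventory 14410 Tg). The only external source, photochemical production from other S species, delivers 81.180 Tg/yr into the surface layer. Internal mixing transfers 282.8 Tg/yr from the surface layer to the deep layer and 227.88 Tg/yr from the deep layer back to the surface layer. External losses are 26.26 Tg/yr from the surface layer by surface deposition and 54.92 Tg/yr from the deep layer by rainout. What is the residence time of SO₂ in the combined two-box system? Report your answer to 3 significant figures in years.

Residence time in the combined system uses the total inventory and the total *external* removal — internal exchanges between the two boxes cancel.
M_total = 2911 + 14410 = 17321 Tg.
ΣF_external_out = 26.26 + 54.92 = 81.180 Tg/yr.
τ = M_total / ΣF_ext = 17321 / 81.180 = 213.4 yr.

213 yr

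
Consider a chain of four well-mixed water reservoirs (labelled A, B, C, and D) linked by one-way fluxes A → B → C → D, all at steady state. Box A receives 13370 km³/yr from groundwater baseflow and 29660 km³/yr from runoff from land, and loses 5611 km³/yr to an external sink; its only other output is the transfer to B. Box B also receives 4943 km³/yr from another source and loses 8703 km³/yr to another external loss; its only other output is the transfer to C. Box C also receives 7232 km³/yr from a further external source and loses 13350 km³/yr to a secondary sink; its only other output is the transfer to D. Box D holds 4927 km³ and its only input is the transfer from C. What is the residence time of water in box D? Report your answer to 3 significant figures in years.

Box A: F(A→B) = (13370 + 29660) − 5611 = 37419 km³/yr.
Box B: F(B→C) = (37419 + 4943) − 8703 = 33659 km³/yr.
Box C: F(C→D) = (33659 + 7232) − 13350 = 27541 km³/yr.
Box D throughput = its input = 27541 km³/yr; τ = 4927 / 27541 = 0.1789 yr.

0.179 yr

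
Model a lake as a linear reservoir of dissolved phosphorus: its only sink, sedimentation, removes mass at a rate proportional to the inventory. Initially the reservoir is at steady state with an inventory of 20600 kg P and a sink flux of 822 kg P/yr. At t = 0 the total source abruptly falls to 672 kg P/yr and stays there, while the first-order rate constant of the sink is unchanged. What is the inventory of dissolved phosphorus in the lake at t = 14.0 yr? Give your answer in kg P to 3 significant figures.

τ = M₀/F₀ = 20600/822 = 25.06 yr; rate constant k = 1/τ.
New steady state M_∞ = F₁/k = F₁·τ = 672 × 25.06 = 16841 kg P.
M(t) = M_∞ + (M₀ − M_∞)·e^(−t/τ); t/τ = 14.0/25.06 = 0.5586, so e^(−t/τ) = 0.5720.
M(t) = 16841 + 3759 × 0.5720 = 18991 kg P.

19000 kg P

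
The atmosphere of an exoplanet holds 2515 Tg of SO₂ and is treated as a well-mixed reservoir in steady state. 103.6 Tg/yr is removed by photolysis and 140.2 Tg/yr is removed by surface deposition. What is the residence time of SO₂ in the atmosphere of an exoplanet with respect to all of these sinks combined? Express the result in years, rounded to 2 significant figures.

Total removal flux = 103.6 + 140.2 = 243.80 Tg/yr.
τ = M / ΣF_out = 2515 / 243.80 = 10.32 yr.

10 yr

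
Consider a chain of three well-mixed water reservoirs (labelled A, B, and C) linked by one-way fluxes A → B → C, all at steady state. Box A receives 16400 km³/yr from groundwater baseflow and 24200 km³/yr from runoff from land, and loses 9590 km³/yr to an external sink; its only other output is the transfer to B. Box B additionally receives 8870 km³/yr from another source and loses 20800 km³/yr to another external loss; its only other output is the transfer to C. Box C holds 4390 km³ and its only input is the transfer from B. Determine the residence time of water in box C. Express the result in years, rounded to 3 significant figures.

Box A: F(A→B) = (16400 + 24200) − 9590 = 31010 km³/yr.
Box B: F(B→C) = (31010 + 8870) − 20800 = 19080 km³/yr.
Box C throughput = its input = 19080 km³/yr; τ = 4390 / 19080 = 0.2301 yr.

0.230 yr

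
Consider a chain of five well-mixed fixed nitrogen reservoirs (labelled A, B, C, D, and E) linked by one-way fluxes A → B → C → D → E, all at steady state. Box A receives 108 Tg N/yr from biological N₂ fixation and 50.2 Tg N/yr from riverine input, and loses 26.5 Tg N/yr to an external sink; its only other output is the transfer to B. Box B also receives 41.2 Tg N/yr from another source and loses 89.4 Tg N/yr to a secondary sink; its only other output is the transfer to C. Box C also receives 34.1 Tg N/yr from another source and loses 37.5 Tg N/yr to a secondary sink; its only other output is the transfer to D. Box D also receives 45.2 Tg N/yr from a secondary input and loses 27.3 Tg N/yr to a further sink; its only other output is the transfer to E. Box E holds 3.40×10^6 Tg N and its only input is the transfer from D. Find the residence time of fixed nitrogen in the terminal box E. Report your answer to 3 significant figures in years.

Box A: F(A→B) = (108 + 50.2) − 26.5 = 131.70 Tg N/yr.
Box B: F(B→C) = (131.70 + 41.2) − 89.4 = 83.500 Tg N/yr.
Box C: F(C→D) = (83.500 + 34.1) − 37.5 = 80.100 Tg N/yr.
Box D: F(D→E) = (80.100 + 45.2) − 27.3 = 98.000 Tg N/yr.
Box E throughput = its input = 98.000 Tg N/yr; τ = 3.40×10^6 / 98.000 = 34690 yr.

34700 yr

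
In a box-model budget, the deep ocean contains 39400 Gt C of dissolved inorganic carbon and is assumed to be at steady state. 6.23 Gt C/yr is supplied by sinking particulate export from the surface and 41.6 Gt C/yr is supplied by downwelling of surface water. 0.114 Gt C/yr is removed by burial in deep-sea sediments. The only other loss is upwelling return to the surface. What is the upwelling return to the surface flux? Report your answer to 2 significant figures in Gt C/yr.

At steady state ΣF_in = ΣF_out.
ΣF_in = 6.23 + 41.6 = 47.830 Gt C/yr.
Upwelling return to the surface flux = ΣF_in − (0.114) = 47.830 − 0.1140 = 47.72 Gt C/yr.

48 Gt C/yr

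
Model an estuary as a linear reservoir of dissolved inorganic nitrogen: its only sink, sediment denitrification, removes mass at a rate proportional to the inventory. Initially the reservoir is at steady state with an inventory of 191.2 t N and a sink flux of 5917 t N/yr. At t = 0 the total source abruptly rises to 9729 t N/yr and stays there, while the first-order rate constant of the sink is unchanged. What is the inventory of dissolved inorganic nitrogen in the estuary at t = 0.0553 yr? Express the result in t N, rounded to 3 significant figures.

292 t N

The sink rate constant is k = F₀/M₀ = 5917/191.2 = 30.95 yr⁻¹.
Solving dM/dt = F₁ − kM with M(0) = M₀ gives M(t) = F₁/k + (M₀ − F₁/k)·e^(−kt).
F₁/k = 9729/30.95 = 314.38 t N; kt = 30.95 × 0.0553 = 1.711, e^(−kt) = 0.1806.
M(0.0553) = 314.38 + (191.2 − 314.38) × 0.1806 = 314.38 − 22.25 = 292.13 t N.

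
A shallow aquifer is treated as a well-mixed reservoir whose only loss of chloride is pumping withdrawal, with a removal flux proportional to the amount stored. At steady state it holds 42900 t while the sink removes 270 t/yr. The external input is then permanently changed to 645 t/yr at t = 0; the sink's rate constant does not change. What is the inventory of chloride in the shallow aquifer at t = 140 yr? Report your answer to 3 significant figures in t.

77800 t

The sink rate constant is k = F₀/M₀ = 270/42900 = 0.006294 yr⁻¹.
Solving dM/dt = F₁ − kM with M(0) = M₀ gives M(t) = F₁/k + (M₀ − F₁/k)·e^(−kt).
F₁/k = 645/0.006294 = 102480 t; kt = 0.006294 × 140 = 0.8811, e^(−kt) = 0.4143.
M(140) = 102480 + (42900 − 102480) × 0.4143 = 102480 − 24690 = 77797 t.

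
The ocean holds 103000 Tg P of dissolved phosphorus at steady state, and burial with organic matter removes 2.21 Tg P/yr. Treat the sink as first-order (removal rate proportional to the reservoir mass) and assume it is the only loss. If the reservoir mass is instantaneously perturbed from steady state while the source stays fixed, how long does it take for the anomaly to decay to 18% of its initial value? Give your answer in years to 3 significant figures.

79900 yr

For a linear reservoir the anomaly decays as exp(−t/τ) with τ = M/F = 103000/2.21 = 46610 yr.
exp(−t/τ) = 0.18 ⇒ t = −τ ln(0.18) = 46610 × 1.715 = 79920 yr.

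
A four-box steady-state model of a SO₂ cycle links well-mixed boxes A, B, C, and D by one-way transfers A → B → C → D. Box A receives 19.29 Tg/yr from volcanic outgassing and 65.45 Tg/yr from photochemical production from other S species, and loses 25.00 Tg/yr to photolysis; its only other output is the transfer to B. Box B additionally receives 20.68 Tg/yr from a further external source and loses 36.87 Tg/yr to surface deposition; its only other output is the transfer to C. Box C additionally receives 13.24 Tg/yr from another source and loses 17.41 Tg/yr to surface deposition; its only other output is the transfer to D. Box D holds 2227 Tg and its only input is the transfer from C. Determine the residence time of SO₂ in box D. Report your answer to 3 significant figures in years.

56.6 yr

Box A: F(A→B) = (19.29 + 65.45) − 25.00 = 59.740 Tg/yr.
Box B: F(B→C) = (59.740 + 20.68) − 36.87 = 43.550 Tg/yr.
Box C: F(C→D) = (43.550 + 13.24) − 17.41 = 39.380 Tg/yr.
Box D throughput = its input = 39.380 Tg/yr; τ = 2227 / 39.380 = 56.55 yr.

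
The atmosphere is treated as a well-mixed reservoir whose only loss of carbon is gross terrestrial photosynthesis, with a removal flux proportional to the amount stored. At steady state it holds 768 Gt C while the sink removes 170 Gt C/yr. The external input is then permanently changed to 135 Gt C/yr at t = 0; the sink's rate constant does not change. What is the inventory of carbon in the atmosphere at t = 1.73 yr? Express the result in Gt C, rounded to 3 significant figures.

718 Gt C

Residence time τ = M₀/F₀ = 4.518 yr. The eventual steady state is M_∞ = M₀·(F₁/F₀) = 768 × 135/170 = 609.88 Gt C.
The anomaly ΔM(t) = M(t) − M_∞ decays as ΔM₀·e^(−t/τ) with ΔM₀ = 768 − 609.88 = 158.1 Gt C.
At t = 1.73 yr, e^(−t/τ) = e^(−0.3829) = 0.6819, so ΔM = 107.8 Gt C and M = 609.88 + 107.8 = 717.70 Gt C.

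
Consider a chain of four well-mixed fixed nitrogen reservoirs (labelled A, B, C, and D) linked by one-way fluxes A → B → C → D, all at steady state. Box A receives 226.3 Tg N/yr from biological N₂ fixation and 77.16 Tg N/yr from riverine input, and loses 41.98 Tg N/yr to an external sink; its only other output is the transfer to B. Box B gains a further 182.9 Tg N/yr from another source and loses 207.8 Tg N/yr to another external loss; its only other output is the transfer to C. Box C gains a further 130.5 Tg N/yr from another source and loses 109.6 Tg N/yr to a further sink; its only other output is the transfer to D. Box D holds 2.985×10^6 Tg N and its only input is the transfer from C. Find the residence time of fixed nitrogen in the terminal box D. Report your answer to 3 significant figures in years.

11600 yr

Box A: F(A→B) = (226.3 + 77.16) − 41.98 = 261.48 Tg N/yr.
Box B: F(B→C) = (261.48 + 182.9) − 207.8 = 236.58 Tg N/yr.
Box C: F(C→D) = (236.58 + 130.5) − 109.6 = 257.48 Tg N/yr.
Box D throughput = its input = 257.48 Tg N/yr; τ = 2.985×10^6 / 257.48 = 11590 yr.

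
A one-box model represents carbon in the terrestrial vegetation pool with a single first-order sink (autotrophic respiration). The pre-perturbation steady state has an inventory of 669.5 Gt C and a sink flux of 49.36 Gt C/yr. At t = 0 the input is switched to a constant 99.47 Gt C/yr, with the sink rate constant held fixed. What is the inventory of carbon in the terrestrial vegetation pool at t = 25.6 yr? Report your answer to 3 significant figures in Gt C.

1250 Gt C

The sink rate constant is k = F₀/M₀ = 49.36/669.5 = 0.07373 yr⁻¹.
Solving dM/dt = F₁ − kM with M(0) = M₀ gives M(t) = F₁/k + (M₀ − F₁/k)·e^(−kt).
F₁/k = 99.47/0.07373 = 1349.2 Gt C; kt = 0.07373 × 25.6 = 1.887, e^(−kt) = 0.1515.
M(25.6) = 1349.2 + (669.5 − 1349.2) × 0.1515 = 1349.2 − 102.9 = 1246.2 Gt C.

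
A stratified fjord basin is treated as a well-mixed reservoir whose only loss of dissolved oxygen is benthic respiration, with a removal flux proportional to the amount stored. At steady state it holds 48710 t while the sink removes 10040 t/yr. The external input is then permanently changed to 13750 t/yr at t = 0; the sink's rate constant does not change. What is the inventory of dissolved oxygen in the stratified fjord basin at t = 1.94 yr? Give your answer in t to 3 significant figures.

τ = M₀/F₀ = 48710/10040 = 4.852 yr; rate constant k = 1/τ.
New steady state M_∞ = F₁/k = F₁·τ = 13750 × 4.852 = 66709 t.
M(t) = M_∞ + (M₀ − M_∞)·e^(−t/τ); t/τ = 1.94/4.852 = 0.3999, so e^(−t/τ) = 0.6704.
M(t) = 66709 − 18000 × 0.6704 = 54642 t.

54600 t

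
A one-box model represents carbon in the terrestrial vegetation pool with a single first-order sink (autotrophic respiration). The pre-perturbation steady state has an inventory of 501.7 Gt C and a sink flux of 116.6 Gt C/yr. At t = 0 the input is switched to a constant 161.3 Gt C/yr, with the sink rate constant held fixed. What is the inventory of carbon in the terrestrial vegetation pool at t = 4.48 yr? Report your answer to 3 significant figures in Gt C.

The sink rate constant is k = F₀/M₀ = 116.6/501.7 = 0.2324 yr⁻¹.
Solving dM/dt = F₁ − kM with M(0) = M₀ gives M(t) = F₁/k + (M₀ − F₁/k)·e^(−kt).
F₁/k = 161.3/0.2324 = 694.03 Gt C; kt = 0.2324 × 4.48 = 1.041, e^(−kt) = 0.3530.
M(4.48) = 694.03 + (501.7 − 694.03) × 0.3530 = 694.03 − 67.90 = 626.13 Gt C.

626 Gt C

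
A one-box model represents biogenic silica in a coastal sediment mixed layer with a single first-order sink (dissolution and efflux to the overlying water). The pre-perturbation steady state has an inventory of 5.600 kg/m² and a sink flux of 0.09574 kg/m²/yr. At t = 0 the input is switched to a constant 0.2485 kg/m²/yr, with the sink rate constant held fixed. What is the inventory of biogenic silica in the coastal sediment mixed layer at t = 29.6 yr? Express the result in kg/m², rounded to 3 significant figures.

τ = M₀/F₀ = 5.600/0.09574 = 58.49 yr; rate constant k = 1/τ.
New steady state M_∞ = F₁/k = F₁·τ = 0.2485 × 58.49 = 14.535 kg/m².
M(t) = M_∞ + (M₀ − M_∞)·e^(−t/τ); t/τ = 29.6/58.49 = 0.5061, so e^(−t/τ) = 0.6029.
M(t) = 14.535 − 8.935 × 0.6029 = 9.1484 kg/m².

9.15 kg/m²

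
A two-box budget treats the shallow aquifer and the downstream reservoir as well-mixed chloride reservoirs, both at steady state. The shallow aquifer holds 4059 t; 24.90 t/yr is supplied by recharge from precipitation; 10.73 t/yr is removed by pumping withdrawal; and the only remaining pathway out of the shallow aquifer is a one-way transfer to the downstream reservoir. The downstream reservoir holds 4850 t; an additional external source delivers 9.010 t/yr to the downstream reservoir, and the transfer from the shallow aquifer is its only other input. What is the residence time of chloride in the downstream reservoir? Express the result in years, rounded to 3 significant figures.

Balance the shallow aquifer: ΣF_in = 24.900 t/yr.
Transfer to the downstream reservoir = ΣF_in − (10.73) = 14.170 t/yr.
Total input to the downstream reservoir = 14.170 + 9.010 = 23.180 t/yr; at steady state this equals its total output.
τ = M / F = 4850 / 23.180 = 209.2 yr.

209 yr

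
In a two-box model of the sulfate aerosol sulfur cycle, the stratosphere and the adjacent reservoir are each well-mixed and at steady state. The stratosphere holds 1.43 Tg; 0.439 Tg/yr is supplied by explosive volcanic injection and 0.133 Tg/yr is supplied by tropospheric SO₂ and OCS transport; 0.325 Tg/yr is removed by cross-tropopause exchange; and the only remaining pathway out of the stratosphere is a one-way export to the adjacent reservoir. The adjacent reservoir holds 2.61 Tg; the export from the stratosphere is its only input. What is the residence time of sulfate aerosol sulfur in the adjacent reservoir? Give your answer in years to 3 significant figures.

Balance the stratosphere: ΣF_in = 0.439 + 0.133 = 0.57200 Tg/yr.
Export to the adjacent reservoir = ΣF_in − (0.325) = 0.24700 Tg/yr.
At steady state the output of the adjacent reservoir equals its input, 0.24700 Tg/yr.
τ = M / F = 2.61 / 0.24700 = 10.57 yr.

10.6 yr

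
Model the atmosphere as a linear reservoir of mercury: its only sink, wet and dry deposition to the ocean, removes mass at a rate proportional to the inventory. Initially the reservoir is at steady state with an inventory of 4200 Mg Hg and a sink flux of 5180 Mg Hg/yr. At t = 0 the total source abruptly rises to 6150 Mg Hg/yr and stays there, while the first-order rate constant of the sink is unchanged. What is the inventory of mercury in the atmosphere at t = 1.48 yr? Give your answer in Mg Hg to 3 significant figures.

4860 Mg Hg

τ = M₀/F₀ = 4200/5180 = 0.8108 yr; rate constant k = 1/τ.
New steady state M_∞ = F₁/k = F₁·τ = 6150 × 0.8108 = 4986.5 Mg Hg.
M(t) = M_∞ + (M₀ − M_∞)·e^(−t/τ); t/τ = 1.48/0.8108 = 1.825, so e^(−t/τ) = 0.1612.
M(t) = 4986.5 − 786.5 × 0.1612 = 4859.7 Mg Hg.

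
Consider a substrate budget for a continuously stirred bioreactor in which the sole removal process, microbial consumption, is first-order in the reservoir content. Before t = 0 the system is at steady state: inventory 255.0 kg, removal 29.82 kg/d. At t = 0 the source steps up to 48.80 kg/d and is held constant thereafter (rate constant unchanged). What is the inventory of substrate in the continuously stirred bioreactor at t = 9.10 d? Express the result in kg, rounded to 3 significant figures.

361 kg

The sink rate constant is k = F₀/M₀ = 29.82/255.0 = 0.1169 d⁻¹.
Solving dM/dt = F₁ − kM with M(0) = M₀ gives M(t) = F₁/k + (M₀ − F₁/k)·e^(−kt).
F₁/k = 48.80/0.1169 = 417.30 kg; kt = 0.1169 × 9.10 = 1.064, e^(−kt) = 0.3450.
M(9.10) = 417.30 + (255.0 − 417.30) × 0.3450 = 417.30 − 56.00 = 361.31 kg.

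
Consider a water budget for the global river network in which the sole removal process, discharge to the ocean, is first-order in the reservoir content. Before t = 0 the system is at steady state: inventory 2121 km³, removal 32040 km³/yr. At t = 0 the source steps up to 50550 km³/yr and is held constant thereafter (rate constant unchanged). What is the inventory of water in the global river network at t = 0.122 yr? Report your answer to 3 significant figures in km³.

Residence time τ = M₀/F₀ = 0.06620 yr. The eventual steady state is M_∞ = M₀·(F₁/F₀) = 2121 × 50550/32040 = 3346.3 km³.
The anomaly ΔM(t) = M(t) − M_∞ decays as ΔM₀·e^(−t/τ) with ΔM₀ = 2121 − 3346.3 = −1225 km³.
At t = 0.122 yr, e^(−t/τ) = e^(−1.843) = 0.1584, so ΔM = −194.0 km³ and M = 3346.3 − 194.0 = 3152.3 km³.

3150 km³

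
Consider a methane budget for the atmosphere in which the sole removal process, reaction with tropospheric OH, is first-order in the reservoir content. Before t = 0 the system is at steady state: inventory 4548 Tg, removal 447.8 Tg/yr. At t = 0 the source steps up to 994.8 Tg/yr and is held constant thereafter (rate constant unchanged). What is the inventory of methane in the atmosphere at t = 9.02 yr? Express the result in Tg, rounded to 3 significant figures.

Residence time τ = M₀/F₀ = 10.16 yr. The eventual steady state is M_∞ = M₀·(F₁/F₀) = 4548 × 994.8/447.8 = 10104 Tg.
The anomaly ΔM(t) = M(t) − M_∞ decays as ΔM₀·e^(−t/τ) with ΔM₀ = 4548 − 10104 = −5556 Tg.
At t = 9.02 yr, e^(−t/τ) = e^(−0.8881) = 0.4114, so ΔM = −2286 Tg and M = 10104 − 2286 = 7817.8 Tg.

7820 Tg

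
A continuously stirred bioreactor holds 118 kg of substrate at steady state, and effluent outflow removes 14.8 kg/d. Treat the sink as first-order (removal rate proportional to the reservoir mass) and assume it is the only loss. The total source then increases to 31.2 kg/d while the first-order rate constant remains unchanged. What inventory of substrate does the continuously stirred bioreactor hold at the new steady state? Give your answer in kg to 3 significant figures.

249 kg

Rate constant k = F/M = 14.8 / 118 = 0.1254 d⁻¹.
At the new steady state, source = k·M_new ⇒ M_new = 31.2 / 0.1254 = 248.8 kg.
(Equivalently M_new = M × F_new/F_old = 118 × 31.2/14.8.)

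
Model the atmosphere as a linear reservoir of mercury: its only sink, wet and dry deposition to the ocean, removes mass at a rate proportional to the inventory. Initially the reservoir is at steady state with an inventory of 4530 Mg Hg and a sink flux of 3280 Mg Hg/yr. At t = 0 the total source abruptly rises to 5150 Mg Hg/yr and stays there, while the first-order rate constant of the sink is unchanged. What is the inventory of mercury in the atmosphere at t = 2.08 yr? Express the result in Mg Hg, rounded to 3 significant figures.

The sink rate constant is k = F₀/M₀ = 3280/4530 = 0.7241 yr⁻¹.
Solving dM/dt = F₁ − kM with M(0) = M₀ gives M(t) = F₁/k + (M₀ − F₁/k)·e^(−kt).
F₁/k = 5150/0.7241 = 7112.7 Mg Hg; kt = 0.7241 × 2.08 = 1.506, e^(−kt) = 0.2218.
M(2.08) = 7112.7 + (4530 − 7112.7) × 0.2218 = 7112.7 − 572.8 = 6539.9 Mg Hg.

6540 Mg Hg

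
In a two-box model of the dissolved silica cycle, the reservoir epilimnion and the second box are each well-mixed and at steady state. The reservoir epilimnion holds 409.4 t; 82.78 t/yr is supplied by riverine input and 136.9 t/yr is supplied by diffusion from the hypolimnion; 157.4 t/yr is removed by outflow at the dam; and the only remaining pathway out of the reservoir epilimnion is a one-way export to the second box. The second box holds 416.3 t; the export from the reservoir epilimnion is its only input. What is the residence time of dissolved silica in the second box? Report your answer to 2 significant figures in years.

Balance the reservoir epilimnion: ΣF_in = 82.78 + 136.9 = 219.68 t/yr.
Export to the second box = ΣF_in − (157.4) = 62.280 t/yr.
At steady state the output of the second box equals its input, 62.280 t/yr.
τ = M / F = 416.3 / 62.280 = 6.684 yr.

6.7 yr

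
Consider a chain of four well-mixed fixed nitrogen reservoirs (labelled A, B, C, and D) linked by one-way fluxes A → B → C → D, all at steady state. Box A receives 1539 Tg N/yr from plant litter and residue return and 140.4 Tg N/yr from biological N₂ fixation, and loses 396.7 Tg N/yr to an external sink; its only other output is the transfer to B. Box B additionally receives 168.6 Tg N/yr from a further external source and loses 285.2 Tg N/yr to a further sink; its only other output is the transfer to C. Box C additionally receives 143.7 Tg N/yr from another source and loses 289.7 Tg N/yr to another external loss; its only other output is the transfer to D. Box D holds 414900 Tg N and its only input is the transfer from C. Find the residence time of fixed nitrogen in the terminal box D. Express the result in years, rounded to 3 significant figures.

Box A: F(A→B) = (1539 + 140.4) − 396.7 = 1282.7 Tg N/yr.
Box B: F(B→C) = (1282.7 + 168.6) − 285.2 = 1166.1 Tg N/yr.
Box C: F(C→D) = (1166.1 + 143.7) − 289.7 = 1020.1 Tg N/yr.
Box D throughput = its input = 1020.1 Tg N/yr; τ = 414900 / 1020.1 = 406.7 yr.

407 yr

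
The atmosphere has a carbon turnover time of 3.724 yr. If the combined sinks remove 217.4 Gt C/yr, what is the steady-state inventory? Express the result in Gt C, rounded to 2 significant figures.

τ = M/F ⇒ M = τ × F = 3.724 × 217.4 = 809.6 Gt C.

810 Gt C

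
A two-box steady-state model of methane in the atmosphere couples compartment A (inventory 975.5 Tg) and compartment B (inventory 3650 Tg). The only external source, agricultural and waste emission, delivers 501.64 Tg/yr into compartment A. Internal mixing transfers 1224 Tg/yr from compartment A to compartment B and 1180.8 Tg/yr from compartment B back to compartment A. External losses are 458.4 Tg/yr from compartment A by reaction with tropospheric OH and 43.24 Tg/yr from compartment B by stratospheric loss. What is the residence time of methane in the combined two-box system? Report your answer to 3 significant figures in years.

Residence time in the combined system uses the total inventory and the total *external* removal — internal exchanges between the two boxes cancel.
M_total = 975.5 + 3650 = 4625.5 Tg.
ΣF_external_out = 458.4 + 43.24 = 501.64 Tg/yr.
τ = M_total / ΣF_ext = 4625.5 / 501.64 = 9.221 yr.

9.22 yr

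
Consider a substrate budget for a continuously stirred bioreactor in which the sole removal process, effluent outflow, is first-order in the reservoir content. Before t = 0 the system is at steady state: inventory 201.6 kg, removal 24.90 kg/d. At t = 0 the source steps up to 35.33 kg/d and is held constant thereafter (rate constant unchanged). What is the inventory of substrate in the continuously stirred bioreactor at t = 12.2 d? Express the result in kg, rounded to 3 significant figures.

The sink rate constant is k = F₀/M₀ = 24.90/201.6 = 0.1235 d⁻¹.
Solving dM/dt = F₁ − kM with M(0) = M₀ gives M(t) = F₁/k + (M₀ − F₁/k)·e^(−kt).
F₁/k = 35.33/0.1235 = 286.05 kg; kt = 0.1235 × 12.2 = 1.507, e^(−kt) = 0.2216.
M(12.2) = 286.05 + (201.6 − 286.05) × 0.2216 = 286.05 − 18.71 = 267.33 kg.

267 kg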